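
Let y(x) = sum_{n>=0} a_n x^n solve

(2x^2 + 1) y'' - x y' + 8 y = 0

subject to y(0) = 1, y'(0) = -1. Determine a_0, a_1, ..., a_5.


Ansatz: y(x) = sum_{n>=0} a_n x^n, so y'(x) = sum_{n>=1} n a_n x^(n-1) and y''(x) = sum_{n>=2} n(n-1) a_n x^(n-2).
Substitute into P(x) y'' + Q(x) y' + R(x) y = 0 with P(x) = 2x^2 + 1, Q(x) = -x, R(x) = 8, and match powers of x.
Initial conditions: a_0 = 1, a_1 = -1.
Setting the coefficient of each power of x to zero and solving order by order (substituting the coefficients already found):
  x^0: 2 a_2 + 8 a_0 = 0  ->  2 a_2 = -8 a_0 = -8  ->  a_2 = -4
  x^1: 6 a_3 + 7 a_1 = 0  ->  6 a_3 = -7 a_1 = 7  ->  a_3 = 7/6
  x^2: 12 a_4 + 10 a_2 = 0  ->  12 a_4 = -10 a_2 = 40  ->  a_4 = 10/3
  x^3: 20 a_5 + 17 a_3 = 0  ->  20 a_5 = -17 a_3 = -119/6  ->  a_5 = -119/120
Truncated series: y(x) = 1 - x - 4 x^2 + (7/6) x^3 + (10/3) x^4 - (119/120) x^5 + O(x^6).

a_0 = 1; a_1 = -1; a_2 = -4; a_3 = 7/6; a_4 = 10/3; a_5 = -119/120


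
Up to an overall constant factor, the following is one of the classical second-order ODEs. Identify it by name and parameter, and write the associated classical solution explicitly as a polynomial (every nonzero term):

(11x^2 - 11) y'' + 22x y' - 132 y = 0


All three coefficients share the factor -11; dividing through by -11 gives  (1 - x^2) y'' - 2x y' + 12 y = 0.
This matches the Legendre equation (1 - x^2) y'' - 2x y' + n(n+1) y = 0 (note the -2x y' term) with n(n+1) = 12, so n = 3; the polynomial solution is P_3(x).
With y = sum_k a_k x^k, matching x^k gives (k+2)(k+1) a_{k+2} = [k(k+1) - n(n+1)] a_k = (k - 3)(k + 4) a_k. The right side vanishes at k = 3, so the series with the parity of 3 terminates at degree 3.
Standard normalization (P_n(1) = 1): leading coefficient (2n)!/(2^n (n!)^2) = 720/(8*36) = 5/2, so a_3 = 5/2. Work downward with a_k = (k+1)(k+2) a_{k+2} / ((k - 3)(k + 4)):
  a_1 = (2)(3)(5/2) / ((1 - 3)(1 + 4)) = 15/(-10) = -3/2
Hence P_3(x) = 5 x^3/2 - 3 x/2.

P_3(x); series = 5 x^3/2 - 3 x/2


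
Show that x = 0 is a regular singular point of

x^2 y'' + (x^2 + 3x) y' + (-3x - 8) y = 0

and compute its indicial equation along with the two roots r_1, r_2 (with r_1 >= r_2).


Divide by x^2 to reach normal form y'' + P_1(x) y' + P_2(x) y = 0 with P_1(x) = 1 + 3/x and P_2(x) = -3/x - 8/x^2.
x = 0 is a singular point because the y'-coefficient 1 + 3/x has a pole at x = 0 and the y-coefficient -3/x - 8/x^2 has a pole at x = 0.
It is a regular singular point because x P_1(x) = p(x) = x + 3 and x^2 P_2(x) = q(x) = -3x - 8 are polynomials, hence analytic at x = 0.
p(0) = 3,  q(0) = -8.
Indicial equation: r(r-1) + p(0) r + q(0) = 0, i.e. r^2 + (p(0) - 1) r + q(0) = 0, i.e. r^2 + 2 r - 8 = 0.
Discriminant: (2)^2 - 4(-8) = 36, so r = (-2 ± 6)/2.
Solving: r_1 = 2, r_2 = -4.

indicial: r^2 + 2 r - 8 = 0; roots r_1 = 2, r_2 = -4


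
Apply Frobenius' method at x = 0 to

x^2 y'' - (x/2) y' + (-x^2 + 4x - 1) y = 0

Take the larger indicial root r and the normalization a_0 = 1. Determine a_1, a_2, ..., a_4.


Write in Frobenius form y'' + (p(x)/x) y' + (q(x)/x^2) y = 0:
  p(x) = -1/2,  q(x) = -x^2 + 4x - 1.
Indicial equation: r(r-1) + (-1/2) r + (-1) = 0 -> roots r_1 = 2, r_2 = -1/2.
Take r = r_1 = 2. Let y(x) = x^r sum_{n>=0} a_n x^n with a_0 = 1.
Substitute y = x^r sum a_n x^n and match x^{r+n}. The recurrence is
  D(n) a_n + 4 a_{n-1} - 1 a_{n-2} = 0,  where D(n) = (r+n)(r+n-1) + (-1/2)(r+n) + (-1).
  a_n = [-4 a_{n-1} + 1 a_{n-2}] / D(n).
Since the indicial polynomial factors as (r - r_1)(r - r_2), D(n) = (r_1 + n - r_1)(r_1 + n - r_2) = n(n + 5/2).
Evaluating step by step (a_0 = 1):
  n = 1: D(1) = 1(1 + 5/2) = 7/2; numerator = -4(1) = -4; a_1 = (-4)/(7/2) = -8/7
  n = 2: D(2) = 2(2 + 5/2) = 9; numerator = -4(-8/7) + 1(1) = 39/7; a_2 = (39/7)/(9) = 13/21
  n = 3: D(3) = 3(3 + 5/2) = 33/2; numerator = -4(13/21) + 1(-8/7) = -76/21; a_3 = (-76/21)/(33/2) = -152/693
  n = 4: D(4) = 4(4 + 5/2) = 26; numerator = -4(-152/693) + 1(13/21) = 1037/693; a_4 = (1037/693)/(26) = 1037/18018

r = 2; a_0 = 1; a_1 = -8/7; a_2 = 13/21; a_3 = -152/693; a_4 = 1037/18018


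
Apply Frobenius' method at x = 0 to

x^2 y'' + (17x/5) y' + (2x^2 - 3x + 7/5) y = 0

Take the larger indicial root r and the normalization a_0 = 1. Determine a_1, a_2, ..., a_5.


Write in Frobenius form y'' + (p(x)/x) y' + (q(x)/x^2) y = 0:
  p(x) = 17/5,  q(x) = 2x^2 - 3x + 7/5.
Indicial equation: r(r-1) + (17/5) r + (7/5) = 0 -> roots r_1 = -1, r_2 = -7/5.
Take r = r_1 = -1. Let y(x) = x^r sum_{n>=0} a_n x^n with a_0 = 1.
Substitute y = x^r sum a_n x^n and match x^{r+n}. The recurrence is
  D(n) a_n - 3 a_{n-1} + 2 a_{n-2} = 0,  where D(n) = (r+n)(r+n-1) + (17/5)(r+n) + (7/5).
  a_n = [3 a_{n-1} - 2 a_{n-2}] / D(n).
Since the indicial polynomial factors as (r - r_1)(r - r_2), D(n) = (r_1 + n - r_1)(r_1 + n - r_2) = n(n + 2/5).
Evaluating step by step (a_0 = 1):
  n = 1: D(1) = 1(1 + 2/5) = 7/5; numerator = 3(1) = 3; a_1 = (3)/(7/5) = 15/7
  n = 2: D(2) = 2(2 + 2/5) = 24/5; numerator = 3(15/7) - 2(1) = 31/7; a_2 = (31/7)/(24/5) = 155/168
  n = 3: D(3) = 3(3 + 2/5) = 51/5; numerator = 3(155/168) - 2(15/7) = -85/56; a_3 = (-85/56)/(51/5) = -25/168
  n = 4: D(4) = 4(4 + 2/5) = 88/5; numerator = 3(-25/168) - 2(155/168) = -55/24; a_4 = (-55/24)/(88/5) = -25/192
  n = 5: D(5) = 5(5 + 2/5) = 27; numerator = 3(-25/192) - 2(-25/168) = -125/1344; a_5 = (-125/1344)/(27) = -125/36288

r = -1; a_0 = 1; a_1 = 15/7; a_2 = 155/168; a_3 = -25/168; a_4 = -25/192; a_5 = -125/36288


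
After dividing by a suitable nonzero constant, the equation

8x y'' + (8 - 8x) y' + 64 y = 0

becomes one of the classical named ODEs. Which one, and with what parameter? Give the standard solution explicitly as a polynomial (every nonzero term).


All three coefficients share the factor 8; dividing through by 8 gives  x y'' + (1 - x) y' + 8 y = 0.
This matches the Laguerre equation x y'' + (1 - x) y' + n y = 0 with n = 8; the polynomial solution is L_8(x).
With y = sum_k a_k x^k, matching x^k gives (k+1)k a_{k+1} + (k+1) a_{k+1} - k a_k + n a_k = 0, i.e. (k+1)^2 a_{k+1} = (k - n) a_k = (k - 8) a_k. The right side vanishes at k = 8, so the series terminates at degree 8.
Standard normalization L_n(0) = 1 gives a_0 = 1. Work upward with a_{k+1} = (k - 8) a_k / (k+1)^2:
  a_1 = (0 - 8)(1) / 1^2 = -8/1 = -8
  a_2 = (1 - 8)(-8) / 2^2 = 56/4 = 14
  a_3 = (2 - 8)(14) / 3^2 = -84/9 = -28/3
  a_4 = (3 - 8)(-28/3) / 4^2 = (140/3)/16 = 35/12
  a_5 = (4 - 8)(35/12) / 5^2 = (-35/3)/25 = -7/15
  a_6 = (5 - 8)(-7/15) / 6^2 = (7/5)/36 = 7/180
  a_7 = (6 - 8)(7/180) / 7^2 = (-7/90)/49 = -1/630
  a_8 = (7 - 8)(-1/630) / 8^2 = (1/630)/64 = 1/40320
Hence L_8(x) = x^8/40320 - x^7/630 + 7 x^6/180 - 7 x^5/15 + 35 x^4/12 - 28 x^3/3 + 14 x^2 - 8 x + 1.

L_8(x); series = x^8/40320 - x^7/630 + 7 x^6/180 - 7 x^5/15 + 35 x^4/12 - 28 x^3/3 + 14 x^2 - 8 x + 1


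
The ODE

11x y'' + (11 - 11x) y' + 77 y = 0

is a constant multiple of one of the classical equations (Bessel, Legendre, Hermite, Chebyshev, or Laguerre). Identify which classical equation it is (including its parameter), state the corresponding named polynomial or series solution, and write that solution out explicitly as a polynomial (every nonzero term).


All three coefficients share the factor 11; dividing through by 11 gives  x y'' + (1 - x) y' + 7 y = 0.
This matches the Laguerre equation x y'' + (1 - x) y' + n y = 0 with n = 7; the polynomial solution is L_7(x).
With y = sum_k a_k x^k, matching x^k gives (k+1)k a_{k+1} + (k+1) a_{k+1} - k a_k + n a_k = 0, i.e. (k+1)^2 a_{k+1} = (k - n) a_k = (k - 7) a_k. The right side vanishes at k = 7, so the series terminates at degree 7.
Standard normalization L_n(0) = 1 gives a_0 = 1. Work upward with a_{k+1} = (k - 7) a_k / (k+1)^2:
  a_1 = (0 - 7)(1) / 1^2 = -7/1 = -7
  a_2 = (1 - 7)(-7) / 2^2 = 42/4 = 21/2
  a_3 = (2 - 7)(21/2) / 3^2 = (-105/2)/9 = -35/6
  a_4 = (3 - 7)(-35/6) / 4^2 = (70/3)/16 = 35/24
  a_5 = (4 - 7)(35/24) / 5^2 = (-35/8)/25 = -7/40
  a_6 = (5 - 7)(-7/40) / 6^2 = (7/20)/36 = 7/720
  a_7 = (6 - 7)(7/720) / 7^2 = (-7/720)/49 = -1/5040
Hence L_7(x) = -x^7/5040 + 7 x^6/720 - 7 x^5/40 + 35 x^4/24 - 35 x^3/6 + 21 x^2/2 - 7 x + 1.

L_7(x); series = -x^7/5040 + 7 x^6/720 - 7 x^5/40 + 35 x^4/24 - 35 x^3/6 + 21 x^2/2 - 7 x + 1


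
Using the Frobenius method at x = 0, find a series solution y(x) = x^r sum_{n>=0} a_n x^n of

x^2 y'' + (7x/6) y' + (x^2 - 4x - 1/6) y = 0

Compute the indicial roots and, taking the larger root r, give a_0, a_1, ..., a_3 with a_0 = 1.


Write in Frobenius form y'' + (p(x)/x) y' + (q(x)/x^2) y = 0:
  p(x) = 7/6,  q(x) = x^2 - 4x - 1/6.
Indicial equation: r(r-1) + (7/6) r + (-1/6) = 0 -> roots r_1 = 1/3, r_2 = -1/2.
Take r = r_1 = 1/3. Let y(x) = x^r sum_{n>=0} a_n x^n with a_0 = 1.
Substitute y = x^r sum a_n x^n and match x^{r+n}. The recurrence is
  D(n) a_n - 4 a_{n-1} + 1 a_{n-2} = 0,  where D(n) = (r+n)(r+n-1) + (7/6)(r+n) + (-1/6).
  a_n = [4 a_{n-1} - 1 a_{n-2}] / D(n).
Since the indicial polynomial factors as (r - r_1)(r - r_2), D(n) = (r_1 + n - r_1)(r_1 + n - r_2) = n(n + 5/6).
Evaluating step by step (a_0 = 1):
  n = 1: D(1) = 1(1 + 5/6) = 11/6; numerator = 4(1) = 4; a_1 = (4)/(11/6) = 24/11
  n = 2: D(2) = 2(2 + 5/6) = 17/3; numerator = 4(24/11) - 1(1) = 85/11; a_2 = (85/11)/(17/3) = 15/11
  n = 3: D(3) = 3(3 + 5/6) = 23/2; numerator = 4(15/11) - 1(24/11) = 36/11; a_3 = (36/11)/(23/2) = 72/253

r = 1/3; a_0 = 1; a_1 = 24/11; a_2 = 15/11; a_3 = 72/253


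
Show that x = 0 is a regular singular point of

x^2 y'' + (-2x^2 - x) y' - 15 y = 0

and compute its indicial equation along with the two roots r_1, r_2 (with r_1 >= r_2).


Divide by x^2 to reach normal form y'' + P_1(x) y' + P_2(x) y = 0 with P_1(x) = -2 - 1/x and P_2(x) = -15/x^2.
x = 0 is a singular point because the y'-coefficient -2 - 1/x has a pole at x = 0 and the y-coefficient -15/x^2 has a pole at x = 0.
It is a regular singular point because x P_1(x) = p(x) = -2x - 1 and x^2 P_2(x) = q(x) = -15 are polynomials, hence analytic at x = 0.
p(0) = -1,  q(0) = -15.
Indicial equation: r(r-1) + p(0) r + q(0) = 0, i.e. r^2 + (p(0) - 1) r + q(0) = 0, i.e. r^2 - 2 r - 15 = 0.
Discriminant: (-2)^2 - 4(-15) = 64, so r = (2 ± 8)/2.
Solving: r_1 = 5, r_2 = -3.

indicial: r^2 - 2 r - 15 = 0; roots r_1 = 5, r_2 = -3


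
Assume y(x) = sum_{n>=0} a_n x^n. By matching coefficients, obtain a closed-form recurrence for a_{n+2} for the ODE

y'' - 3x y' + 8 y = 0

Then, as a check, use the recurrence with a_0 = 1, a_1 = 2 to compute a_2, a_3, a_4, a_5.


Substitute y = sum_n a_n x^n.
y''(x) has coefficient (n+2)(n+1) a_{n+2} at x^n;
-3 x y'(x) has coefficient -3 n a_n at x^n (shift);
8 y(x) has coefficient 8 a_n at x^n.
Matching x^n: (n+2)(n+1) a_{n+2} + (-3n + 8) a_n = 0.
Thus a_{n+2} = (3n - 8) / ((n+1)(n+2)) * a_n.

Check with a_0 = 1, a_1 = 2 (apply the recurrence for n = 0, 1, 2, 3): a_0 = 1, a_1 = 2, a_2 = -4, a_3 = -5/3, a_4 = 2/3, a_5 = -1/12.

a_(n+2) = (3n - 8) / ((n+1)(n+2)) * a_n; check: a_0 = 1, a_1 = 2, a_2 = -4, a_3 = -5/3, a_4 = 2/3, a_5 = -1/12


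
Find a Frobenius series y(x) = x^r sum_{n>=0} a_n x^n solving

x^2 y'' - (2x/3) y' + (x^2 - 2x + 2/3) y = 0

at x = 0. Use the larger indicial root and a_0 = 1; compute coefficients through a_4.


Write in Frobenius form y'' + (p(x)/x) y' + (q(x)/x^2) y = 0:
  p(x) = -2/3,  q(x) = x^2 - 2x + 2/3.
Indicial equation: r(r-1) + (-2/3) r + (2/3) = 0 -> roots r_1 = 1, r_2 = 2/3.
Take r = r_1 = 1. Let y(x) = x^r sum_{n>=0} a_n x^n with a_0 = 1.
Substitute y = x^r sum a_n x^n and match x^{r+n}. The recurrence is
  D(n) a_n - 2 a_{n-1} + 1 a_{n-2} = 0,  where D(n) = (r+n)(r+n-1) + (-2/3)(r+n) + (2/3).
  a_n = [2 a_{n-1} - 1 a_{n-2}] / D(n).
Since the indicial polynomial factors as (r - r_1)(r - r_2), D(n) = (r_1 + n - r_1)(r_1 + n - r_2) = n(n + 1/3).
Evaluating step by step (a_0 = 1):
  n = 1: D(1) = 1(1 + 1/3) = 4/3; numerator = 2(1) = 2; a_1 = (2)/(4/3) = 3/2
  n = 2: D(2) = 2(2 + 1/3) = 14/3; numerator = 2(3/2) - 1(1) = 2; a_2 = (2)/(14/3) = 3/7
  n = 3: D(3) = 3(3 + 1/3) = 10; numerator = 2(3/7) - 1(3/2) = -9/14; a_3 = (-9/14)/(10) = -9/140
  n = 4: D(4) = 4(4 + 1/3) = 52/3; numerator = 2(-9/140) - 1(3/7) = -39/70; a_4 = (-39/70)/(52/3) = -9/280

r = 1; a_0 = 1; a_1 = 3/2; a_2 = 3/7; a_3 = -9/140; a_4 = -9/280


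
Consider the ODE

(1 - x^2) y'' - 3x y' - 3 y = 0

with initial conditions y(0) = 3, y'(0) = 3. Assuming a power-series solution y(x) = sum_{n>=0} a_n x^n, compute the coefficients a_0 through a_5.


Ansatz: y(x) = sum_{n>=0} a_n x^n, so y'(x) = sum_{n>=1} n a_n x^(n-1) and y''(x) = sum_{n>=2} n(n-1) a_n x^(n-2).
Substitute into P(x) y'' + Q(x) y' + R(x) y = 0 with P(x) = 1 - x^2, Q(x) = -3x, R(x) = -3, and match powers of x.
Initial conditions: a_0 = 3, a_1 = 3.
Setting the coefficient of each power of x to zero and solving order by order (substituting the coefficients already found):
  x^0: 2 a_2 - 3 a_0 = 0  ->  2 a_2 = 3 a_0 = 9  ->  a_2 = 9/2
  x^1: 6 a_3 - 6 a_1 = 0  ->  6 a_3 = 6 a_1 = 18  ->  a_3 = 3
  x^2: 12 a_4 - 11 a_2 = 0  ->  12 a_4 = 11 a_2 = 99/2  ->  a_4 = 33/8
  x^3: 20 a_5 - 18 a_3 = 0  ->  20 a_5 = 18 a_3 = 54  ->  a_5 = 27/10
Truncated series: y(x) = 3 + 3 x + (9/2) x^2 + 3 x^3 + (33/8) x^4 + (27/10) x^5 + O(x^6).

a_0 = 3; a_1 = 3; a_2 = 9/2; a_3 = 3; a_4 = 33/8; a_5 = 27/10


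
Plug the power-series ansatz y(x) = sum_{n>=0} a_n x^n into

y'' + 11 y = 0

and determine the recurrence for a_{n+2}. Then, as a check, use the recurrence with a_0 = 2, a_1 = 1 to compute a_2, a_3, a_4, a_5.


Substitute y = sum_n a_n x^n into y'' + (const) y = 0.
y''(x) = sum_{n>=0} (n+2)(n+1) a_{n+2} x^n.
The ODE becomes sum_n [(n+2)(n+1) a_{n+2} + 11 a_n] x^n = 0.
Setting each coefficient to zero gives the recurrence:
  (n+2)(n+1) a_{n+2} + 11 a_n = 0,
  a_{n+2} = -11 / ((n+1)(n+2)) a_n.

Check with a_0 = 2, a_1 = 1 (apply the recurrence for n = 0, 1, 2, 3): a_0 = 2, a_1 = 1, a_2 = -11, a_3 = -11/6, a_4 = 121/12, a_5 = 121/120.

a_{n+2} = -11/((n+1)(n+2)) * a_n; check: a_0 = 2, a_1 = 1, a_2 = -11, a_3 = -11/6, a_4 = 121/12, a_5 = 121/120


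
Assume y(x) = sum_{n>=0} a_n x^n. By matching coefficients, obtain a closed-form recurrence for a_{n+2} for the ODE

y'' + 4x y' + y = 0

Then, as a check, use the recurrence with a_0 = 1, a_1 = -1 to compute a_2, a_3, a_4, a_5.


Substitute y = sum_n a_n x^n.
y''(x) has coefficient (n+2)(n+1) a_{n+2} at x^n;
4 x y'(x) has coefficient 4 n a_n at x^n (shift);
y(x) has coefficient 1 a_n at x^n.
Matching x^n: (n+2)(n+1) a_{n+2} + (4n + 1) a_n = 0.
Thus a_{n+2} = (-4n - 1) / ((n+1)(n+2)) * a_n.

Check with a_0 = 1, a_1 = -1 (apply the recurrence for n = 0, 1, 2, 3): a_0 = 1, a_1 = -1, a_2 = -1/2, a_3 = 5/6, a_4 = 3/8, a_5 = -13/24.

a_(n+2) = (-4n - 1) / ((n+1)(n+2)) * a_n; check: a_0 = 1, a_1 = -1, a_2 = -1/2, a_3 = 5/6, a_4 = 3/8, a_5 = -13/24


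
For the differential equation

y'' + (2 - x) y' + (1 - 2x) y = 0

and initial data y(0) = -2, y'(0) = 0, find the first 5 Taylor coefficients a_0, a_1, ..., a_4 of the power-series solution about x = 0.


Ansatz: y(x) = sum_{n>=0} a_n x^n, so y'(x) = sum_{n>=1} n a_n x^(n-1) and y''(x) = sum_{n>=2} n(n-1) a_n x^(n-2).
Substitute into P(x) y'' + Q(x) y' + R(x) y = 0 with P(x) = 1, Q(x) = 2 - x, R(x) = 1 - 2x, and match powers of x.
Initial conditions: a_0 = -2, a_1 = 0.
Setting the coefficient of each power of x to zero and solving order by order (substituting the coefficients already found):
  x^0: 2 a_2 + 2 a_1 + a_0 = 0  ->  2 a_2 = -2 a_1 - a_0 = 2  ->  a_2 = 1
  x^1: 6 a_3 + 4 a_2 - 2 a_0 = 0  ->  6 a_3 = -4 a_2 + 2 a_0 = -8  ->  a_3 = -4/3
  x^2: 12 a_4 + 6 a_3 - a_2 - 2 a_1 = 0  ->  12 a_4 = -6 a_3 + a_2 + 2 a_1 = 9  ->  a_4 = 3/4
Truncated series: y(x) = -2 + x^2 - (4/3) x^3 + (3/4) x^4 + O(x^5).

a_0 = -2; a_1 = 0; a_2 = 1; a_3 = -4/3; a_4 = 3/4


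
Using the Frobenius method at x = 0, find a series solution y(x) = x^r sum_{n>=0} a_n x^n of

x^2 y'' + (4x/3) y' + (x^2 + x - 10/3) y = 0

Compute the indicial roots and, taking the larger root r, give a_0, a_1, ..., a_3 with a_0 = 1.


Write in Frobenius form y'' + (p(x)/x) y' + (q(x)/x^2) y = 0:
  p(x) = 4/3,  q(x) = x^2 + x - 10/3.
Indicial equation: r(r-1) + (4/3) r + (-10/3) = 0 -> roots r_1 = 5/3, r_2 = -2.
Take r = r_1 = 5/3. Let y(x) = x^r sum_{n>=0} a_n x^n with a_0 = 1.
Substitute y = x^r sum a_n x^n and match x^{r+n}. The recurrence is
  D(n) a_n + 1 a_{n-1} + 1 a_{n-2} = 0,  where D(n) = (r+n)(r+n-1) + (4/3)(r+n) + (-10/3).
  a_n = [-1 a_{n-1} - 1 a_{n-2}] / D(n).
Since the indicial polynomial factors as (r - r_1)(r - r_2), D(n) = (r_1 + n - r_1)(r_1 + n - r_2) = n(n + 11/3).
Evaluating step by step (a_0 = 1):
  n = 1: D(1) = 1(1 + 11/3) = 14/3; numerator = -1(1) = -1; a_1 = (-1)/(14/3) = -3/14
  n = 2: D(2) = 2(2 + 11/3) = 34/3; numerator = -1(-3/14) - 1(1) = -11/14; a_2 = (-11/14)/(34/3) = -33/476
  n = 3: D(3) = 3(3 + 11/3) = 20; numerator = -1(-33/476) - 1(-3/14) = 135/476; a_3 = (135/476)/(20) = 27/1904

r = 5/3; a_0 = 1; a_1 = -3/14; a_2 = -33/476; a_3 = 27/1904


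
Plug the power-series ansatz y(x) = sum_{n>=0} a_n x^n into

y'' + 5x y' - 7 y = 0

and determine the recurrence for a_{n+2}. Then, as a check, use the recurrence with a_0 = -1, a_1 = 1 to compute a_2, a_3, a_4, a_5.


Substitute y = sum_n a_n x^n.
y''(x) has coefficient (n+2)(n+1) a_{n+2} at x^n;
5 x y'(x) has coefficient 5 n a_n at x^n (shift);
-7 y(x) has coefficient -7 a_n at x^n.
Matching x^n: (n+2)(n+1) a_{n+2} + (5n - 7) a_n = 0.
Thus a_{n+2} = (-5n + 7) / ((n+1)(n+2)) * a_n.

Check with a_0 = -1, a_1 = 1 (apply the recurrence for n = 0, 1, 2, 3): a_0 = -1, a_1 = 1, a_2 = -7/2, a_3 = 1/3, a_4 = 7/8, a_5 = -2/15.

a_(n+2) = (-5n + 7) / ((n+1)(n+2)) * a_n; check: a_0 = -1, a_1 = 1, a_2 = -7/2, a_3 = 1/3, a_4 = 7/8, a_5 = -2/15


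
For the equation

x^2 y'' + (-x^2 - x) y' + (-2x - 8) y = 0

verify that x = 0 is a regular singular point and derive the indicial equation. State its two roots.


Divide by x^2 to reach normal form y'' + P_1(x) y' + P_2(x) y = 0 with P_1(x) = -1 - 1/x and P_2(x) = -2/x - 8/x^2.
x = 0 is a singular point because the y'-coefficient -1 - 1/x has a pole at x = 0 and the y-coefficient -2/x - 8/x^2 has a pole at x = 0.
It is a regular singular point because x P_1(x) = p(x) = -x - 1 and x^2 P_2(x) = q(x) = -2x - 8 are polynomials, hence analytic at x = 0.
p(0) = -1,  q(0) = -8.
Indicial equation: r(r-1) + p(0) r + q(0) = 0, i.e. r^2 + (p(0) - 1) r + q(0) = 0, i.e. r^2 - 2 r - 8 = 0.
Discriminant: (-2)^2 - 4(-8) = 36, so r = (2 ± 6)/2.
Solving: r_1 = 4, r_2 = -2.

indicial: r^2 - 2 r - 8 = 0; roots r_1 = 4, r_2 = -2


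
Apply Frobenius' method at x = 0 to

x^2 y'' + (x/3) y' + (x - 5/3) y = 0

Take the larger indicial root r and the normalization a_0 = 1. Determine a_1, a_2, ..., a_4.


Write in Frobenius form y'' + (p(x)/x) y' + (q(x)/x^2) y = 0:
  p(x) = 1/3,  q(x) = x - 5/3.
Indicial equation: r(r-1) + (1/3) r + (-5/3) = 0 -> roots r_1 = 5/3, r_2 = -1.
Take r = r_1 = 5/3. Let y(x) = x^r sum_{n>=0} a_n x^n with a_0 = 1.
Substitute y = x^r sum a_n x^n and match x^{r+n}. The recurrence is
  D(n) a_n + 1 a_{n-1} = 0,  where D(n) = (r+n)(r+n-1) + (1/3)(r+n) + (-5/3).
  a_n = -1 / D(n) * a_{n-1}.
Since the indicial polynomial factors as (r - r_1)(r - r_2), D(n) = (r_1 + n - r_1)(r_1 + n - r_2) = n(n + 8/3).
Evaluating step by step (a_0 = 1):
  n = 1: D(1) = 1(1 + 8/3) = 11/3; numerator = -1(1) = -1; a_1 = (-1)/(11/3) = -3/11
  n = 2: D(2) = 2(2 + 8/3) = 28/3; numerator = -1(-3/11) = 3/11; a_2 = (3/11)/(28/3) = 9/308
  n = 3: D(3) = 3(3 + 8/3) = 17; numerator = -1(9/308) = -9/308; a_3 = (-9/308)/(17) = -9/5236
  n = 4: D(4) = 4(4 + 8/3) = 80/3; numerator = -1(-9/5236) = 9/5236; a_4 = (9/5236)/(80/3) = 27/418880

r = 5/3; a_0 = 1; a_1 = -3/11; a_2 = 9/308; a_3 = -9/5236; a_4 = 27/418880


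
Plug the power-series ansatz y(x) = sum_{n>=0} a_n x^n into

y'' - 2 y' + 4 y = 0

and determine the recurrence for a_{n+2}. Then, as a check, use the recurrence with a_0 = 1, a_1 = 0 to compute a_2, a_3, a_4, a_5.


Substitute y = sum_n a_n x^n.
y''(x) has coefficient (n+2)(n+1) a_{n+2} at x^n;
-2 y'(x) has coefficient -2 (n+1) a_{n+1} at x^n;
4 y(x) has coefficient 4 a_n at x^n.
Matching x^n: (n+2)(n+1) a_{n+2} - 2 (n+1) a_{n+1} + 4 a_n = 0.
Thus a_{n+2} = [2 (n+1) a_{n+1} - 4 a_n] / ((n+1)(n+2)).

Check with a_0 = 1, a_1 = 0 (apply the recurrence for n = 0, 1, 2, 3): a_0 = 1, a_1 = 0, a_2 = -2, a_3 = -4/3, a_4 = 0, a_5 = 4/15.

a_(n+2) = [2 (n+1) a_(n+1) - 4 a_n] / ((n+1)(n+2)); check: a_0 = 1, a_1 = 0, a_2 = -2, a_3 = -4/3, a_4 = 0, a_5 = 4/15


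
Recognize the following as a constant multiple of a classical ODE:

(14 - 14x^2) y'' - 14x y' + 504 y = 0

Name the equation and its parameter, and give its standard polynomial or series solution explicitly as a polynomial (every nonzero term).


All three coefficients share the factor 14; dividing through by 14 gives  (1 - x^2) y'' - x y' + 36 y = 0.
This matches the Chebyshev equation (1 - x^2) y'' - x y' + n^2 y = 0 (note the -x y' term, not -2x y') with n^2 = 36, so n = 6; the polynomial solution is T_6(x).
With y = sum_k a_k x^k, matching x^k gives (k+2)(k+1) a_{k+2} = (k^2 - n^2) a_k = (k - 6)(k + 6) a_k. The right side vanishes at k = 6, so the series with the parity of 6 terminates at degree 6.
Standard normalization: leading coefficient of T_n is 2^(n-1), so a_6 = 2^5 = 32. Work downward with a_k = (k+1)(k+2) a_{k+2} / ((k - 6)(k + 6)):
  a_4 = (5)(6)(32) / ((4 - 6)(4 + 6)) = 960/(-20) = -48
  a_2 = (3)(4)(-48) / ((2 - 6)(2 + 6)) = -576/(-32) = 18
  a_0 = (1)(2)(18) / ((0 - 6)(0 + 6)) = 36/(-36) = -1
Hence T_6(x) = 32 x^6 - 48 x^4 + 18 x^2 - 1.

T_6(x); series = 32 x^6 - 48 x^4 + 18 x^2 - 1


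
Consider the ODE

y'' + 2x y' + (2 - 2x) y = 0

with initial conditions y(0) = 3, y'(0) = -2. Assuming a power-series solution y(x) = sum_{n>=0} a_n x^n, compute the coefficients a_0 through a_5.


Ansatz: y(x) = sum_{n>=0} a_n x^n, so y'(x) = sum_{n>=1} n a_n x^(n-1) and y''(x) = sum_{n>=2} n(n-1) a_n x^(n-2).
Substitute into P(x) y'' + Q(x) y' + R(x) y = 0 with P(x) = 1, Q(x) = 2x, R(x) = 2 - 2x, and match powers of x.
Initial conditions: a_0 = 3, a_1 = -2.
Setting the coefficient of each power of x to zero and solving order by order (substituting the coefficients already found):
  x^0: 2 a_2 + 2 a_0 = 0  ->  2 a_2 = -2 a_0 = -6  ->  a_2 = -3
  x^1: 6 a_3 + 4 a_1 - 2 a_0 = 0  ->  6 a_3 = -4 a_1 + 2 a_0 = 14  ->  a_3 = 7/3
  x^2: 12 a_4 + 6 a_2 - 2 a_1 = 0  ->  12 a_4 = -6 a_2 + 2 a_1 = 14  ->  a_4 = 7/6
  x^3: 20 a_5 + 8 a_3 - 2 a_2 = 0  ->  20 a_5 = -8 a_3 + 2 a_2 = -74/3  ->  a_5 = -37/30
Truncated series: y(x) = 3 - 2 x - 3 x^2 + (7/3) x^3 + (7/6) x^4 - (37/30) x^5 + O(x^6).

a_0 = 3; a_1 = -2; a_2 = -3; a_3 = 7/3; a_4 = 7/6; a_5 = -37/30


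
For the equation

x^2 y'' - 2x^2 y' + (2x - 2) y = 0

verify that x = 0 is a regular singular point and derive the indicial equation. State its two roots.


Divide by x^2 to reach normal form y'' + P_1(x) y' + P_2(x) y = 0 with P_1(x) = -2 and P_2(x) = 2/x - 2/x^2.
x = 0 is a singular point because the y-coefficient 2/x - 2/x^2 has a pole at x = 0.
It is a regular singular point because x P_1(x) = p(x) = -2x and x^2 P_2(x) = q(x) = 2x - 2 are polynomials, hence analytic at x = 0.
p(0) = 0,  q(0) = -2.
Indicial equation: r(r-1) + p(0) r + q(0) = 0, i.e. r^2 + (p(0) - 1) r + q(0) = 0, i.e. r^2 - 1 r - 2 = 0.
Discriminant: (-1)^2 - 4(-2) = 9, so r = (1 ± 3)/2.
Solving: r_1 = 2, r_2 = -1.

indicial: r^2 - 1 r - 2 = 0; roots r_1 = 2, r_2 = -1


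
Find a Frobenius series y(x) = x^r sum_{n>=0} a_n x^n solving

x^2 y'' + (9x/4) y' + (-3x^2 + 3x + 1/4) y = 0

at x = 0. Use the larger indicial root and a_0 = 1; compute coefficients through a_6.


Write in Frobenius form y'' + (p(x)/x) y' + (q(x)/x^2) y = 0:
  p(x) = 9/4,  q(x) = -3x^2 + 3x + 1/4.
Indicial equation: r(r-1) + (9/4) r + (1/4) = 0 -> roots r_1 = -1/4, r_2 = -1.
Take r = r_1 = -1/4. Let y(x) = x^r sum_{n>=0} a_n x^n with a_0 = 1.
Substitute y = x^r sum a_n x^n and match x^{r+n}. The recurrence is
  D(n) a_n + 3 a_{n-1} - 3 a_{n-2} = 0,  where D(n) = (r+n)(r+n-1) + (9/4)(r+n) + (1/4).
  a_n = [-3 a_{n-1} + 3 a_{n-2}] / D(n).
Since the indicial polynomial factors as (r - r_1)(r - r_2), D(n) = (r_1 + n - r_1)(r_1 + n - r_2) = n(n + 3/4).
Evaluating step by step (a_0 = 1):
  n = 1: D(1) = 1(1 + 3/4) = 7/4; numerator = -3(1) = -3; a_1 = (-3)/(7/4) = -12/7
  n = 2: D(2) = 2(2 + 3/4) = 11/2; numerator = -3(-12/7) + 3(1) = 57/7; a_2 = (57/7)/(11/2) = 114/77
  n = 3: D(3) = 3(3 + 3/4) = 45/4; numerator = -3(114/77) + 3(-12/7) = -738/77; a_3 = (-738/77)/(45/4) = -328/385
  n = 4: D(4) = 4(4 + 3/4) = 19; numerator = -3(-328/385) + 3(114/77) = 2694/385; a_4 = (2694/385)/(19) = 2694/7315
  n = 5: D(5) = 5(5 + 3/4) = 115/4; numerator = -3(2694/7315) + 3(-328/385) = -26778/7315; a_5 = (-26778/7315)/(115/4) = -107112/841225
  n = 6: D(6) = 6(6 + 3/4) = 81/2; numerator = -3(-107112/841225) + 3(2694/7315) = 113706/76475; a_6 = (113706/76475)/(81/2) = 25268/688275

r = -1/4; a_0 = 1; a_1 = -12/7; a_2 = 114/77; a_3 = -328/385; a_4 = 2694/7315; a_5 = -107112/841225; a_6 = 25268/688275


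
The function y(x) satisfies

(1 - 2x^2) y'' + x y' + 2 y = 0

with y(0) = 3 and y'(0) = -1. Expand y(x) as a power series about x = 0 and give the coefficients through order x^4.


Ansatz: y(x) = sum_{n>=0} a_n x^n, so y'(x) = sum_{n>=1} n a_n x^(n-1) and y''(x) = sum_{n>=2} n(n-1) a_n x^(n-2).
Substitute into P(x) y'' + Q(x) y' + R(x) y = 0 with P(x) = 1 - 2x^2, Q(x) = x, R(x) = 2, and match powers of x.
Initial conditions: a_0 = 3, a_1 = -1.
Setting the coefficient of each power of x to zero and solving order by order (substituting the coefficients already found):
  x^0: 2 a_2 + 2 a_0 = 0  ->  2 a_2 = -2 a_0 = -6  ->  a_2 = -3
  x^1: 6 a_3 + 3 a_1 = 0  ->  6 a_3 = -3 a_1 = 3  ->  a_3 = 1/2
  x^2: 12 a_4 = 0  ->  a_4 = 0
Truncated series: y(x) = 3 - x - 3 x^2 + (1/2) x^3 + O(x^5).

a_0 = 3; a_1 = -1; a_2 = -3; a_3 = 1/2; a_4 = 0


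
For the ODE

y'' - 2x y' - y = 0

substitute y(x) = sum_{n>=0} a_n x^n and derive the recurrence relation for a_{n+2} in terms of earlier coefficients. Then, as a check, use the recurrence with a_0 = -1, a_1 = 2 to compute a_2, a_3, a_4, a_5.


Substitute y = sum_n a_n x^n.
y''(x) has coefficient (n+2)(n+1) a_{n+2} at x^n;
-2 x y'(x) has coefficient -2 n a_n at x^n (shift);
-y(x) has coefficient -1 a_n at x^n.
Matching x^n: (n+2)(n+1) a_{n+2} + (-2n - 1) a_n = 0.
Thus a_{n+2} = (2n + 1) / ((n+1)(n+2)) * a_n.

Check with a_0 = -1, a_1 = 2 (apply the recurrence for n = 0, 1, 2, 3): a_0 = -1, a_1 = 2, a_2 = -1/2, a_3 = 1, a_4 = -5/24, a_5 = 7/20.

a_(n+2) = (2n + 1) / ((n+1)(n+2)) * a_n; check: a_0 = -1, a_1 = 2, a_2 = -1/2, a_3 = 1, a_4 = -5/24, a_5 = 7/20


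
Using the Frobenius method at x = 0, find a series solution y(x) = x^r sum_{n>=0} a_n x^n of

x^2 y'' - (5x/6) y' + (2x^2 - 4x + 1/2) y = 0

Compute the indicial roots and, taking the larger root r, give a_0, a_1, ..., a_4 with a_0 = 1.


Write in Frobenius form y'' + (p(x)/x) y' + (q(x)/x^2) y = 0:
  p(x) = -5/6,  q(x) = 2x^2 - 4x + 1/2.
Indicial equation: r(r-1) + (-5/6) r + (1/2) = 0 -> roots r_1 = 3/2, r_2 = 1/3.
Take r = r_1 = 3/2. Let y(x) = x^r sum_{n>=0} a_n x^n with a_0 = 1.
Substitute y = x^r sum a_n x^n and match x^{r+n}. The recurrence is
  D(n) a_n - 4 a_{n-1} + 2 a_{n-2} = 0,  where D(n) = (r+n)(r+n-1) + (-5/6)(r+n) + (1/2).
  a_n = [4 a_{n-1} - 2 a_{n-2}] / D(n).
Since the indicial polynomial factors as (r - r_1)(r - r_2), D(n) = (r_1 + n - r_1)(r_1 + n - r_2) = n(n + 7/6).
Evaluating step by step (a_0 = 1):
  n = 1: D(1) = 1(1 + 7/6) = 13/6; numerator = 4(1) = 4; a_1 = (4)/(13/6) = 24/13
  n = 2: D(2) = 2(2 + 7/6) = 19/3; numerator = 4(24/13) - 2(1) = 70/13; a_2 = (70/13)/(19/3) = 210/247
  n = 3: D(3) = 3(3 + 7/6) = 25/2; numerator = 4(210/247) - 2(24/13) = -72/247; a_3 = (-72/247)/(25/2) = -144/6175
  n = 4: D(4) = 4(4 + 7/6) = 62/3; numerator = 4(-144/6175) - 2(210/247) = -852/475; a_4 = (-852/475)/(62/3) = -1278/14725

r = 3/2; a_0 = 1; a_1 = 24/13; a_2 = 210/247; a_3 = -144/6175; a_4 = -1278/14725


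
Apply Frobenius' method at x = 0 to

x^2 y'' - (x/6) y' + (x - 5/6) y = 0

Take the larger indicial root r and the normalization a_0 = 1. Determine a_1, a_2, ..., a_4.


Write in Frobenius form y'' + (p(x)/x) y' + (q(x)/x^2) y = 0:
  p(x) = -1/6,  q(x) = x - 5/6.
Indicial equation: r(r-1) + (-1/6) r + (-5/6) = 0 -> roots r_1 = 5/3, r_2 = -1/2.
Take r = r_1 = 5/3. Let y(x) = x^r sum_{n>=0} a_n x^n with a_0 = 1.
Substitute y = x^r sum a_n x^n and match x^{r+n}. The recurrence is
  D(n) a_n + 1 a_{n-1} = 0,  where D(n) = (r+n)(r+n-1) + (-1/6)(r+n) + (-5/6).
  a_n = -1 / D(n) * a_{n-1}.
Since the indicial polynomial factors as (r - r_1)(r - r_2), D(n) = (r_1 + n - r_1)(r_1 + n - r_2) = n(n + 13/6).
Evaluating step by step (a_0 = 1):
  n = 1: D(1) = 1(1 + 13/6) = 19/6; numerator = -1(1) = -1; a_1 = (-1)/(19/6) = -6/19
  n = 2: D(2) = 2(2 + 13/6) = 25/3; numerator = -1(-6/19) = 6/19; a_2 = (6/19)/(25/3) = 18/475
  n = 3: D(3) = 3(3 + 13/6) = 31/2; numerator = -1(18/475) = -18/475; a_3 = (-18/475)/(31/2) = -36/14725
  n = 4: D(4) = 4(4 + 13/6) = 74/3; numerator = -1(-36/14725) = 36/14725; a_4 = (36/14725)/(74/3) = 54/544825

r = 5/3; a_0 = 1; a_1 = -6/19; a_2 = 18/475; a_3 = -36/14725; a_4 = 54/544825


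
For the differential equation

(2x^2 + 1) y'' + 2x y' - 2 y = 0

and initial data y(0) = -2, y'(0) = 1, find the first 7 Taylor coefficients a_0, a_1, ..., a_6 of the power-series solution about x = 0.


Ansatz: y(x) = sum_{n>=0} a_n x^n, so y'(x) = sum_{n>=1} n a_n x^(n-1) and y''(x) = sum_{n>=2} n(n-1) a_n x^(n-2).
Substitute into P(x) y'' + Q(x) y' + R(x) y = 0 with P(x) = 2x^2 + 1, Q(x) = 2x, R(x) = -2, and match powers of x.
Initial conditions: a_0 = -2, a_1 = 1.
Setting the coefficient of each power of x to zero and solving order by order (substituting the coefficients already found):
  x^0: 2 a_2 - 2 a_0 = 0  ->  2 a_2 = 2 a_0 = -4  ->  a_2 = -2
  x^1: 6 a_3 = 0  ->  a_3 = 0
  x^2: 12 a_4 + 6 a_2 = 0  ->  12 a_4 = -6 a_2 = 12  ->  a_4 = 1
  x^3: 20 a_5 + 16 a_3 = 0  ->  20 a_5 = -16 a_3 = 0  ->  a_5 = 0
  x^4: 30 a_6 + 30 a_4 = 0  ->  30 a_6 = -30 a_4 = -30  ->  a_6 = -1
Truncated series: y(x) = -2 + x - 2 x^2 + x^4 - x^6 + O(x^7).

a_0 = -2; a_1 = 1; a_2 = -2; a_3 = 0; a_4 = 1; a_5 = 0; a_6 = -1


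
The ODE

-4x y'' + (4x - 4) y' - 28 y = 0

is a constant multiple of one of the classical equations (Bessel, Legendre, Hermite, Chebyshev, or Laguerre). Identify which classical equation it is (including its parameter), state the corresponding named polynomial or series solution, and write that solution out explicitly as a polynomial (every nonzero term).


All three coefficients share the factor -4; dividing through by -4 gives  x y'' + (1 - x) y' + 7 y = 0.
This matches the Laguerre equation x y'' + (1 - x) y' + n y = 0 with n = 7; the polynomial solution is L_7(x).
With y = sum_k a_k x^k, matching x^k gives (k+1)k a_{k+1} + (k+1) a_{k+1} - k a_k + n a_k = 0, i.e. (k+1)^2 a_{k+1} = (k - n) a_k = (k - 7) a_k. The right side vanishes at k = 7, so the series terminates at degree 7.
Standard normalization L_n(0) = 1 gives a_0 = 1. Work upward with a_{k+1} = (k - 7) a_k / (k+1)^2:
  a_1 = (0 - 7)(1) / 1^2 = -7/1 = -7
  a_2 = (1 - 7)(-7) / 2^2 = 42/4 = 21/2
  a_3 = (2 - 7)(21/2) / 3^2 = (-105/2)/9 = -35/6
  a_4 = (3 - 7)(-35/6) / 4^2 = (70/3)/16 = 35/24
  a_5 = (4 - 7)(35/24) / 5^2 = (-35/8)/25 = -7/40
  a_6 = (5 - 7)(-7/40) / 6^2 = (7/20)/36 = 7/720
  a_7 = (6 - 7)(7/720) / 7^2 = (-7/720)/49 = -1/5040
Hence L_7(x) = -x^7/5040 + 7 x^6/720 - 7 x^5/40 + 35 x^4/24 - 35 x^3/6 + 21 x^2/2 - 7 x + 1.

L_7(x); series = -x^7/5040 + 7 x^6/720 - 7 x^5/40 + 35 x^4/24 - 35 x^3/6 + 21 x^2/2 - 7 x + 1


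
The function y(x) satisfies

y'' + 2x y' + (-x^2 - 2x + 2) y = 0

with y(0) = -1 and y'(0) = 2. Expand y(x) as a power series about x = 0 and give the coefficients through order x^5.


Ansatz: y(x) = sum_{n>=0} a_n x^n, so y'(x) = sum_{n>=1} n a_n x^(n-1) and y''(x) = sum_{n>=2} n(n-1) a_n x^(n-2).
Substitute into P(x) y'' + Q(x) y' + R(x) y = 0 with P(x) = 1, Q(x) = 2x, R(x) = -x^2 - 2x + 2, and match powers of x.
Initial conditions: a_0 = -1, a_1 = 2.
Setting the coefficient of each power of x to zero and solving order by order (substituting the coefficients already found):
  x^0: 2 a_2 + 2 a_0 = 0  ->  2 a_2 = -2 a_0 = 2  ->  a_2 = 1
  x^1: 6 a_3 + 4 a_1 - 2 a_0 = 0  ->  6 a_3 = -4 a_1 + 2 a_0 = -10  ->  a_3 = -5/3
  x^2: 12 a_4 + 6 a_2 - 2 a_1 - a_0 = 0  ->  12 a_4 = -6 a_2 + 2 a_1 + a_0 = -3  ->  a_4 = -1/4
  x^3: 20 a_5 + 8 a_3 - 2 a_2 - a_1 = 0  ->  20 a_5 = -8 a_3 + 2 a_2 + a_1 = 52/3  ->  a_5 = 13/15
Truncated series: y(x) = -1 + 2 x + x^2 - (5/3) x^3 - (1/4) x^4 + (13/15) x^5 + O(x^6).

a_0 = -1; a_1 = 2; a_2 = 1; a_3 = -5/3; a_4 = -1/4; a_5 = 13/15


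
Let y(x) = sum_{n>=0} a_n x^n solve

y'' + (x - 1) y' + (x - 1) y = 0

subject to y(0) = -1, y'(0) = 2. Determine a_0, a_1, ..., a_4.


Ansatz: y(x) = sum_{n>=0} a_n x^n, so y'(x) = sum_{n>=1} n a_n x^(n-1) and y''(x) = sum_{n>=2} n(n-1) a_n x^(n-2).
Substitute into P(x) y'' + Q(x) y' + R(x) y = 0 with P(x) = 1, Q(x) = x - 1, R(x) = x - 1, and match powers of x.
Initial conditions: a_0 = -1, a_1 = 2.
Setting the coefficient of each power of x to zero and solving order by order (substituting the coefficients already found):
  x^0: 2 a_2 - a_1 - a_0 = 0  ->  2 a_2 = a_1 + a_0 = 1  ->  a_2 = 1/2
  x^1: 6 a_3 - 2 a_2 + a_0 = 0  ->  6 a_3 = 2 a_2 - a_0 = 2  ->  a_3 = 1/3
  x^2: 12 a_4 - 3 a_3 + a_2 + a_1 = 0  ->  12 a_4 = 3 a_3 - a_2 - a_1 = -3/2  ->  a_4 = -1/8
Truncated series: y(x) = -1 + 2 x + (1/2) x^2 + (1/3) x^3 - (1/8) x^4 + O(x^5).

a_0 = -1; a_1 = 2; a_2 = 1/2; a_3 = 1/3; a_4 = -1/8


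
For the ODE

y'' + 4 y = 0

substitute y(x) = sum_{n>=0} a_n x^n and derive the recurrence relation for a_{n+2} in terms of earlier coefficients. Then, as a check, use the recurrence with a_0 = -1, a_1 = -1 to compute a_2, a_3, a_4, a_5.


Substitute y = sum_n a_n x^n into y'' + (const) y = 0.
y''(x) = sum_{n>=0} (n+2)(n+1) a_{n+2} x^n.
The ODE becomes sum_n [(n+2)(n+1) a_{n+2} + 4 a_n] x^n = 0.
Setting each coefficient to zero gives the recurrence:
  (n+2)(n+1) a_{n+2} + 4 a_n = 0,
  a_{n+2} = -4 / ((n+1)(n+2)) a_n.

Check with a_0 = -1, a_1 = -1 (apply the recurrence for n = 0, 1, 2, 3): a_0 = -1, a_1 = -1, a_2 = 2, a_3 = 2/3, a_4 = -2/3, a_5 = -2/15.

a_{n+2} = -4/((n+1)(n+2)) * a_n; check: a_0 = -1, a_1 = -1, a_2 = 2, a_3 = 2/3, a_4 = -2/3, a_5 = -2/15


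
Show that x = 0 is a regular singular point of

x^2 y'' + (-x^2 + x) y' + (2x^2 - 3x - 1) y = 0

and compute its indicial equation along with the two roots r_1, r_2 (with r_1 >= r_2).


Divide by x^2 to reach normal form y'' + P_1(x) y' + P_2(x) y = 0 with P_1(x) = -1 + 1/x and P_2(x) = 2 - 3/x - 1/x^2.
x = 0 is a singular point because the y'-coefficient -1 + 1/x has a pole at x = 0 and the y-coefficient 2 - 3/x - 1/x^2 has a pole at x = 0.
It is a regular singular point because x P_1(x) = p(x) = 1 - x and x^2 P_2(x) = q(x) = 2x^2 - 3x - 1 are polynomials, hence analytic at x = 0.
p(0) = 1,  q(0) = -1.
Indicial equation: r(r-1) + p(0) r + q(0) = 0, i.e. r^2 + (p(0) - 1) r + q(0) = 0, i.e. r^2 - 1 = 0.
Discriminant: (0)^2 - 4(-1) = 4, so r = (0 ± 2)/2.
Solving: r_1 = 1, r_2 = -1.

indicial: r^2 - 1 = 0; roots r_1 = 1, r_2 = -1


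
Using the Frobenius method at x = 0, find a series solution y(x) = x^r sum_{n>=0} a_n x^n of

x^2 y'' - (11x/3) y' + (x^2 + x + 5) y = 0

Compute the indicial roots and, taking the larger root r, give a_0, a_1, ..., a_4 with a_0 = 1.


Write in Frobenius form y'' + (p(x)/x) y' + (q(x)/x^2) y = 0:
  p(x) = -11/3,  q(x) = x^2 + x + 5.
Indicial equation: r(r-1) + (-11/3) r + (5) = 0 -> roots r_1 = 3, r_2 = 5/3.
Take r = r_1 = 3. Let y(x) = x^r sum_{n>=0} a_n x^n with a_0 = 1.
Substitute y = x^r sum a_n x^n and match x^{r+n}. The recurrence is
  D(n) a_n + 1 a_{n-1} + 1 a_{n-2} = 0,  where D(n) = (r+n)(r+n-1) + (-11/3)(r+n) + (5).
  a_n = [-1 a_{n-1} - 1 a_{n-2}] / D(n).
Since the indicial polynomial factors as (r - r_1)(r - r_2), D(n) = (r_1 + n - r_1)(r_1 + n - r_2) = n(n + 4/3).
Evaluating step by step (a_0 = 1):
  n = 1: D(1) = 1(1 + 4/3) = 7/3; numerator = -1(1) = -1; a_1 = (-1)/(7/3) = -3/7
  n = 2: D(2) = 2(2 + 4/3) = 20/3; numerator = -1(-3/7) - 1(1) = -4/7; a_2 = (-4/7)/(20/3) = -3/35
  n = 3: D(3) = 3(3 + 4/3) = 13; numerator = -1(-3/35) - 1(-3/7) = 18/35; a_3 = (18/35)/(13) = 18/455
  n = 4: D(4) = 4(4 + 4/3) = 64/3; numerator = -1(18/455) - 1(-3/35) = 3/65; a_4 = (3/65)/(64/3) = 9/4160

r = 3; a_0 = 1; a_1 = -3/7; a_2 = -3/35; a_3 = 18/455; a_4 = 9/4160


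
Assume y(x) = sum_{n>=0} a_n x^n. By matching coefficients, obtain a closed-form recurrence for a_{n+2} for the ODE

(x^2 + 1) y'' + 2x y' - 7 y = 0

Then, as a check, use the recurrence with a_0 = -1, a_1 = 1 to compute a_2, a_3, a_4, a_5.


Substitute y = sum_n a_n x^n.
(1 + 1 x^2) y'' contributes (n+2)(n+1) a_{n+2} + n(n-1) a_n at x^n.
2 x y'(x) contributes 2 n a_n at x^n.
-7 y(x) contributes -7 a_n at x^n.
Matching x^n: (n+2)(n+1) a_{n+2} + (n(n-1) + 2 n - 7) a_n = 0.
Thus a_{n+2} = (-n(n-1) - 2 n + 7) / ((n+1)(n+2)) * a_n.

Check with a_0 = -1, a_1 = 1 (apply the recurrence for n = 0, 1, 2, 3): a_0 = -1, a_1 = 1, a_2 = -7/2, a_3 = 5/6, a_4 = -7/24, a_5 = -5/24.

a_(n+2) = (-n(n-1) - 2 n + 7) / ((n+1)(n+2)) * a_n; check: a_0 = -1, a_1 = 1, a_2 = -7/2, a_3 = 5/6, a_4 = -7/24, a_5 = -5/24


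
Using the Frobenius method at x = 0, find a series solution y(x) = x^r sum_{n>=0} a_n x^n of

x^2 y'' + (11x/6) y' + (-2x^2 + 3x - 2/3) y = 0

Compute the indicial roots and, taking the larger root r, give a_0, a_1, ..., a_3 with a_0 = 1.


Write in Frobenius form y'' + (p(x)/x) y' + (q(x)/x^2) y = 0:
  p(x) = 11/6,  q(x) = -2x^2 + 3x - 2/3.
Indicial equation: r(r-1) + (11/6) r + (-2/3) = 0 -> roots r_1 = 1/2, r_2 = -4/3.
Take r = r_1 = 1/2. Let y(x) = x^r sum_{n>=0} a_n x^n with a_0 = 1.
Substitute y = x^r sum a_n x^n and match x^{r+n}. The recurrence is
  D(n) a_n + 3 a_{n-1} - 2 a_{n-2} = 0,  where D(n) = (r+n)(r+n-1) + (11/6)(r+n) + (-2/3).
  a_n = [-3 a_{n-1} + 2 a_{n-2}] / D(n).
Since the indicial polynomial factors as (r - r_1)(r - r_2), D(n) = (r_1 + n - r_1)(r_1 + n - r_2) = n(n + 11/6).
Evaluating step by step (a_0 = 1):
  n = 1: D(1) = 1(1 + 11/6) = 17/6; numerator = -3(1) = -3; a_1 = (-3)/(17/6) = -18/17
  n = 2: D(2) = 2(2 + 11/6) = 23/3; numerator = -3(-18/17) + 2(1) = 88/17; a_2 = (88/17)/(23/3) = 264/391
  n = 3: D(3) = 3(3 + 11/6) = 29/2; numerator = -3(264/391) + 2(-18/17) = -1620/391; a_3 = (-1620/391)/(29/2) = -3240/11339

r = 1/2; a_0 = 1; a_1 = -18/17; a_2 = 264/391; a_3 = -3240/11339


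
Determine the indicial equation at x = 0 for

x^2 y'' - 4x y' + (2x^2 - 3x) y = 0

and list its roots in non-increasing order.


Divide by x^2 to reach normal form y'' + P_1(x) y' + P_2(x) y = 0 with P_1(x) = -4/x and P_2(x) = 2 - 3/x.
x = 0 is a singular point because the y'-coefficient -4/x has a pole at x = 0 and the y-coefficient 2 - 3/x has a pole at x = 0.
It is a regular singular point because x P_1(x) = p(x) = -4 and x^2 P_2(x) = q(x) = 2x^2 - 3x are polynomials, hence analytic at x = 0.
p(0) = -4,  q(0) = 0.
Indicial equation: r(r-1) + p(0) r + q(0) = 0, i.e. r^2 + (p(0) - 1) r + q(0) = 0, i.e. r^2 - 5 r = 0.
Discriminant: (-5)^2 - 4(0) = 25, so r = (5 ± 5)/2.
Solving: r_1 = 5, r_2 = 0.

indicial: r^2 - 5 r = 0; roots r_1 = 5, r_2 = 0


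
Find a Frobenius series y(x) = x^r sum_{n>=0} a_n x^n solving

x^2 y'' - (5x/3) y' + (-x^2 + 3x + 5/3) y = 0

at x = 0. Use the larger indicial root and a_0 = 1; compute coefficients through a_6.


Write in Frobenius form y'' + (p(x)/x) y' + (q(x)/x^2) y = 0:
  p(x) = -5/3,  q(x) = -x^2 + 3x + 5/3.
Indicial equation: r(r-1) + (-5/3) r + (5/3) = 0 -> roots r_1 = 5/3, r_2 = 1.
Take r = r_1 = 5/3. Let y(x) = x^r sum_{n>=0} a_n x^n with a_0 = 1.
Substitute y = x^r sum a_n x^n and match x^{r+n}. The recurrence is
  D(n) a_n + 3 a_{n-1} - 1 a_{n-2} = 0,  where D(n) = (r+n)(r+n-1) + (-5/3)(r+n) + (5/3).
  a_n = [-3 a_{n-1} + 1 a_{n-2}] / D(n).
Since the indicial polynomial factors as (r - r_1)(r - r_2), D(n) = (r_1 + n - r_1)(r_1 + n - r_2) = n(n + 2/3).
Evaluating step by step (a_0 = 1):
  n = 1: D(1) = 1(1 + 2/3) = 5/3; numerator = -3(1) = -3; a_1 = (-3)/(5/3) = -9/5
  n = 2: D(2) = 2(2 + 2/3) = 16/3; numerator = -3(-9/5) + 1(1) = 32/5; a_2 = (32/5)/(16/3) = 6/5
  n = 3: D(3) = 3(3 + 2/3) = 11; numerator = -3(6/5) + 1(-9/5) = -27/5; a_3 = (-27/5)/(11) = -27/55
  n = 4: D(4) = 4(4 + 2/3) = 56/3; numerator = -3(-27/55) + 1(6/5) = 147/55; a_4 = (147/55)/(56/3) = 63/440
  n = 5: D(5) = 5(5 + 2/3) = 85/3; numerator = -3(63/440) + 1(-27/55) = -81/88; a_5 = (-81/88)/(85/3) = -243/7480
  n = 6: D(6) = 6(6 + 2/3) = 40; numerator = -3(-243/7480) + 1(63/440) = 45/187; a_6 = (45/187)/(40) = 9/1496

r = 5/3; a_0 = 1; a_1 = -9/5; a_2 = 6/5; a_3 = -27/55; a_4 = 63/440; a_5 = -243/7480; a_6 = 9/1496
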